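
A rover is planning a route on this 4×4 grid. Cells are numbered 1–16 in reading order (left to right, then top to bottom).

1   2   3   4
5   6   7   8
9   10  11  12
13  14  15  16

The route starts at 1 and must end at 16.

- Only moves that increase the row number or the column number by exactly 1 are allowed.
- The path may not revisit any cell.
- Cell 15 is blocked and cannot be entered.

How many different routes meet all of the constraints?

A right/down-only route from 1 to 16 makes exactly 3 down-moves and 3 right-moves in some order.
With no other constraints that would be C(6,3) = 20 routes.
Subtract routes through each blocked cell (inclusion–exclusion for overlaps): − through 15: 10 → 10.
That gives 10 routes.

10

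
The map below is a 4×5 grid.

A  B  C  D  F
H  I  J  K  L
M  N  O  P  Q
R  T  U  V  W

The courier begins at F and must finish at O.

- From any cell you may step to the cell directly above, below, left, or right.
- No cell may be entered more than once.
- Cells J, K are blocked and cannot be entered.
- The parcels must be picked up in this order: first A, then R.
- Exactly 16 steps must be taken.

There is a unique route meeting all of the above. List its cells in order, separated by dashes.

F - D - C - B - A - H - I - N - M - R - T - U - V - W - Q - P - O

The waypoints must appear in the order A, R, with no cell reused.
Route from F: 4× left (reaching A), down to H, right to I, down to N, left to M, down to R, 4× right (reaching W), up to Q, 2× left (reaching O) — 16 moves in all.
Check: order respected (A at step 4, R at step 9); 16 moves as required.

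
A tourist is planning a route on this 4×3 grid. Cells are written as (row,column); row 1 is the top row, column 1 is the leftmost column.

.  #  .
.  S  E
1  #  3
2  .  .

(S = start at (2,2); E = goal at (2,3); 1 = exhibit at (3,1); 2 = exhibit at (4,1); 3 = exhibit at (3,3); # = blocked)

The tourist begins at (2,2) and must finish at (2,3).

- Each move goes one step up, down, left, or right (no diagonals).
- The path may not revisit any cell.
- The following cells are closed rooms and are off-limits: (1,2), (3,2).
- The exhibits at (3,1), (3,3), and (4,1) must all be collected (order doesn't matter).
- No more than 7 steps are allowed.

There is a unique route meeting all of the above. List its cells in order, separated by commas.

(2,2), (2,1), (3,1), (4,1), (4,2), (4,3), (3,3), (2,3)

The 7-move cap with required stops at (3,1), (3,3), (4,1) leaves no slack for detours.
Route from (2,2): left to (2,1), 2× down (reaching (4,1)), 2× right (reaching (4,3)), 2× up (reaching (2,3)) — 7 moves in all.
Check: all required cells visited; 7 ≤ 7 moves.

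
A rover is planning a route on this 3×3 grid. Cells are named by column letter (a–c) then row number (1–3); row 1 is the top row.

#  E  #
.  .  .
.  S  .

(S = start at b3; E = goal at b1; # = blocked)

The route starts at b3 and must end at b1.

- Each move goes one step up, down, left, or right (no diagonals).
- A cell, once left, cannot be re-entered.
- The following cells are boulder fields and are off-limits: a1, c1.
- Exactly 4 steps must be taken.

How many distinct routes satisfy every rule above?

Need simple routes of exactly 4 moves from b3 to b1 (Manhattan distance 2, so 1 moves are spent on a detour and 1 undoing it).
Enumerating: b3 a3 a2 b2 b1 | b3 c3 c2 b2 b1.
That gives 2 routes.

2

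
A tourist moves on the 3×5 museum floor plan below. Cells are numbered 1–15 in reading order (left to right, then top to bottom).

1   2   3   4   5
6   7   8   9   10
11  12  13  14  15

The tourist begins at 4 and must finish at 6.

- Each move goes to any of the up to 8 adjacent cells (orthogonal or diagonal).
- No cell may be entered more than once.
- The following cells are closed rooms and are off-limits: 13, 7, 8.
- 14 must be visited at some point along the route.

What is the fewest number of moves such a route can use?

Any route passes through 14 somewhere between 4 and 6. Summing Chebyshev distances along the two legs (4 → 14 → 6) gives a lower bound of 2 + 3 = 5 moves.
That bound ignores the blocked cells. Measuring each leg by the fewest moves that actually steer around them (4→14: 2; 14→6: 4) raises the lower bound to 6.
A route of 6 moves exists: 4 → 10 → 14 → 9 → 3 → 2 → 6.
Since 6 matches that lower bound, it is optimal.

6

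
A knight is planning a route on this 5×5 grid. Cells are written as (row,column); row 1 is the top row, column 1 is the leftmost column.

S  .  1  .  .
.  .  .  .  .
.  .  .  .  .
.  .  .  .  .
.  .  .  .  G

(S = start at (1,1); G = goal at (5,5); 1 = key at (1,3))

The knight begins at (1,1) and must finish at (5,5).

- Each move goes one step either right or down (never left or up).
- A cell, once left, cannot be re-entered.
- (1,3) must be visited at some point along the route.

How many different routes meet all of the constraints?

A right/down-only route from (1,1) to (5,5) makes exactly 4 down-moves and 4 right-moves in some order.
With no other constraints that would be C(8,4) = 70 routes.
Split at (1,3) and multiply the segment counts: (1,1)→(1,3): 1; (1,3)→(5,5): 15; product = 15.
That gives 15 routes.

15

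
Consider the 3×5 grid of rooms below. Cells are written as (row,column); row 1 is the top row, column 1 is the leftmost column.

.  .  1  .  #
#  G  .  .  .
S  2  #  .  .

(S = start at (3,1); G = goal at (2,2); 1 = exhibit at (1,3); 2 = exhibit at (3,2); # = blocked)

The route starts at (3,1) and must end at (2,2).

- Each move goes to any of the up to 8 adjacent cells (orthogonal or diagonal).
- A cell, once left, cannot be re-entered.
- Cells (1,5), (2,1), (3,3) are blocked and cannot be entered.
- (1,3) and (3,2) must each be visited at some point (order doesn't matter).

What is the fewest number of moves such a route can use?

4

Any route passes through (1,3) and (3,2) in some order between (3,1) and (2,2). Summing Chebyshev distances along each leg and taking the cheapest ordering ((3,1) → (3,2) → (1,3) → (2,2)) gives a lower bound of 1 + 2 + 1 = 4 moves.
A route of 4 moves achieves this: (3,1) → (3,2) → (2,3) → (1,3) → (2,2).
Since 4 matches the lower bound, it is optimal.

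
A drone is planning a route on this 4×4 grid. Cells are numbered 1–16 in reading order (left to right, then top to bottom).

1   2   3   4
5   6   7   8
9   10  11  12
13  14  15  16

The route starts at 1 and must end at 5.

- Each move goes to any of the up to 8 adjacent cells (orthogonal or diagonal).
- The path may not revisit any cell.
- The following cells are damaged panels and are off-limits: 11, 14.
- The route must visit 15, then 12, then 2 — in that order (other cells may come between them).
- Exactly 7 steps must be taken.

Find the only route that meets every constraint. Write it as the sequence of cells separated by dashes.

1 - 6 - 10 - 15 - 12 - 7 - 2 - 5

The waypoints must appear in the order 15, 12, 2, with no cell reused.
Route from 1: down-right to 6, down to 10, down-right to 15, up-right to 12, 2× up-left (reaching 2), down-left to 5 — 7 moves in all.
Check: order respected (15 at step 3, 12 at step 4, 2 at step 6); 7 moves as required.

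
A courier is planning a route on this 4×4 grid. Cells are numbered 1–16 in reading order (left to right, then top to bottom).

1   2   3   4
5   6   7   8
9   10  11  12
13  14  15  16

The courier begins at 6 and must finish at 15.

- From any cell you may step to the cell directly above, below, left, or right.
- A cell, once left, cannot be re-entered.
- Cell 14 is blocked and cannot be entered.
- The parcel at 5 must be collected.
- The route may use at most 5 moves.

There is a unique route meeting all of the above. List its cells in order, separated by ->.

6 -> 5 -> 9 -> 10 -> 11 -> 15

The budget equals the shortest possible length, so every move has to be on a shortest route through the required cells.
Route from 6: left 1 to 5, down 1 to 9, right 2 to 11, down 1 to 15 — 5 moves in all.
Check: all required cells visited; 5 ≤ 5 moves.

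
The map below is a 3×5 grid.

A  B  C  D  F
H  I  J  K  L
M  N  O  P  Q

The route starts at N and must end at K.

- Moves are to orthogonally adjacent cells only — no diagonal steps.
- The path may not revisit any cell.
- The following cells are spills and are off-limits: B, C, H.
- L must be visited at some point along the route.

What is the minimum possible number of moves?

5

Any route passes through L somewhere between N and K. Summing Manhattan distances along the two legs (N → L → K) gives a lower bound of 4 + 1 = 5 moves.
A route of 5 moves achieves this: N → O → P → Q → L → K.
Since 5 matches the lower bound, it is optimal.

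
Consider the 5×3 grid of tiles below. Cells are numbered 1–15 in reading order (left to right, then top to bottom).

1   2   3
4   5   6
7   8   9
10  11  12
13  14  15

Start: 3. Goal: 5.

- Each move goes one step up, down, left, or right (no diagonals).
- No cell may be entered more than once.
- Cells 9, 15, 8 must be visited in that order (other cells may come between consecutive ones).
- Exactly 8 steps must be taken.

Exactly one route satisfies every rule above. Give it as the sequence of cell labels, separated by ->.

3 -> 6 -> 9 -> 12 -> 15 -> 14 -> 11 -> 8 -> 5

The waypoints must appear in the order 9, 15, 8, with no cell reused.
Route from 3: down 4 to 15, left 1 to 14, up 3 to 5 — 8 moves in all.
Check: order respected (9 at step 2, 15 at step 4, 8 at step 7); 8 moves as required.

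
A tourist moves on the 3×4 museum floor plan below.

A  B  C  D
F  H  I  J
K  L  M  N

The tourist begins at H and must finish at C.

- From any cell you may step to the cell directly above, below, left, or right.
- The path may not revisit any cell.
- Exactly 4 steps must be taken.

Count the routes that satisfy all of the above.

Need simple routes of exactly 4 moves from H to C (Manhattan distance 2, so 1 moves are spent on a detour and 1 undoing it).
Enumerating: H L M I C | H F A B C | H I J D C.
That gives 3 routes.

3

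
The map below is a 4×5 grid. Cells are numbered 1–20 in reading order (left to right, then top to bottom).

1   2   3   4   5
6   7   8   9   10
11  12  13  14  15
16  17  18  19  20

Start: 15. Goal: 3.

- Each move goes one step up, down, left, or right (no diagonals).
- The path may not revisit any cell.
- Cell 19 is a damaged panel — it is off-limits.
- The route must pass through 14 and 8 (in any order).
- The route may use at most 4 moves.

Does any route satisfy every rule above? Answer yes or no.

yes

One route that works: 15 → 14 → 9 → 8 → 3.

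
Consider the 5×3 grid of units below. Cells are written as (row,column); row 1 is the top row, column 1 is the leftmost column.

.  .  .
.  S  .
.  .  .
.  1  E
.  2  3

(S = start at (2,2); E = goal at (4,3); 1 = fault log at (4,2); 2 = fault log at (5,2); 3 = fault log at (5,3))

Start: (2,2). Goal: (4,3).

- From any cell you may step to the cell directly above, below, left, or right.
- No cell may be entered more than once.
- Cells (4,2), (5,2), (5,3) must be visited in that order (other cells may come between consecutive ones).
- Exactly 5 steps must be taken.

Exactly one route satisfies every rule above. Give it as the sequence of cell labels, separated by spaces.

The waypoints must appear in the order (4,2), (5,2), (5,3), with no cell reused.
Route from (2,2): 3× down (reaching (5,2)), right to (5,3), up to (4,3) — 5 moves in all.
Check: order respected (1 at step 2, 2 at step 3, 3 at step 4); 5 moves as required.

(2,2) (3,2) (4,2) (5,2) (5,3) (4,3)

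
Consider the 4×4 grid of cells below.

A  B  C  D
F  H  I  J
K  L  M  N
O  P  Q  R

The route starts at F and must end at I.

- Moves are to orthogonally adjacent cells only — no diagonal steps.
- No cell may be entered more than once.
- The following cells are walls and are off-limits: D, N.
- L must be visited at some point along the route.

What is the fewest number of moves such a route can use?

4

Any route passes through L somewhere between F and I. Summing Manhattan distances along the two legs (F → L → I) gives a lower bound of 2 + 2 = 4 moves.
A route of 4 moves achieves this: F → K → L → H → I.
Since 4 matches the lower bound, it is optimal.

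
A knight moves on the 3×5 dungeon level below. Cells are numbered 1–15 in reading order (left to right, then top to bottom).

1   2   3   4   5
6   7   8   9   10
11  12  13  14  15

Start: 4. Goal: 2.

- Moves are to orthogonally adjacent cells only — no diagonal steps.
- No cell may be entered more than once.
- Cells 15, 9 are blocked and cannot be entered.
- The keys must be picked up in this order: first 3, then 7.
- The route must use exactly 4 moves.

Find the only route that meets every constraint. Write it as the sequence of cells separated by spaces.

The waypoints must appear in the order 3, 7, with no cell reused.
Route from 4: left to 3, down to 8, left to 7, up to 2 — 4 moves in all.
Check: order respected (3 at step 1, 7 at step 3); 4 moves as required.

4 3 8 7 2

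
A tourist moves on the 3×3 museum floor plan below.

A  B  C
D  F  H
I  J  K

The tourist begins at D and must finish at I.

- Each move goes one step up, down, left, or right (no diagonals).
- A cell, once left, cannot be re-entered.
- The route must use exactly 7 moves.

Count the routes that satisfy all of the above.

4

Need simple routes of exactly 7 moves from D to I (Manhattan distance 1, so 3 moves are spent on a detour and 3 undoing it).
Enumerating: D A B F H K J I | D A B C H K J I | D A B C H F J I | D F B C H K J I.
That gives 4 routes.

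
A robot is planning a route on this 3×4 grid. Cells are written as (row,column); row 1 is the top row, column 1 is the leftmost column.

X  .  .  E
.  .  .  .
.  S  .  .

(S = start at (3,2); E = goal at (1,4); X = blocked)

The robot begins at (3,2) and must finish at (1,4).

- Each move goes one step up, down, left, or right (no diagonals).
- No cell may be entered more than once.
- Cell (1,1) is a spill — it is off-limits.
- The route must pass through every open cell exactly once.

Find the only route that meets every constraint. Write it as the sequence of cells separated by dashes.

(3,2) - (3,1) - (2,1) - (2,2) - (1,2) - (1,3) - (2,3) - (3,3) - (3,4) - (2,4) - (1,4)

Need to visit all 11 open cells exactly once, starting at (3,2) and ending at (1,4).
Cell (1,2) has only two open neighbours ((2,2) and (1,3)), so the path must pass straight through it: one of those is the cell it's entered from and the other is where it exits.
Route from (3,2): left 1 to (3,1), up 1 to (2,1), right 1 to (2,2), up 1 to (1,2), right 1 to (1,3), down 2 to (3,3), right 1 to (3,4), up 2 to (1,4) — 10 moves in all.
Check: all 11 open cells covered.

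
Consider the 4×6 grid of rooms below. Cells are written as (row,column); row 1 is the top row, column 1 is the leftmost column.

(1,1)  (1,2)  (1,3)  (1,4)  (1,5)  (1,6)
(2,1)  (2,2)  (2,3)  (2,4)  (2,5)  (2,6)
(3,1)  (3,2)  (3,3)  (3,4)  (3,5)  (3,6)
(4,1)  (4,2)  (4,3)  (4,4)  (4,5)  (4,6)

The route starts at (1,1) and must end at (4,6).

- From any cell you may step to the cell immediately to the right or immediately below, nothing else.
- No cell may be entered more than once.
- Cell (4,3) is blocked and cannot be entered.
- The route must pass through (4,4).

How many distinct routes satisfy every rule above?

A right/down-only route from (1,1) to (4,6) makes exactly 3 down-moves and 5 right-moves in some order.
With no other constraints that would be C(8,3) = 56 routes.
Split at (4,4) and multiply the segment counts (each segment already excludes blocked cells): (1,1)→(4,4): 10; (4,4)→(4,6): 1; product = 10.
That gives 10 routes.

10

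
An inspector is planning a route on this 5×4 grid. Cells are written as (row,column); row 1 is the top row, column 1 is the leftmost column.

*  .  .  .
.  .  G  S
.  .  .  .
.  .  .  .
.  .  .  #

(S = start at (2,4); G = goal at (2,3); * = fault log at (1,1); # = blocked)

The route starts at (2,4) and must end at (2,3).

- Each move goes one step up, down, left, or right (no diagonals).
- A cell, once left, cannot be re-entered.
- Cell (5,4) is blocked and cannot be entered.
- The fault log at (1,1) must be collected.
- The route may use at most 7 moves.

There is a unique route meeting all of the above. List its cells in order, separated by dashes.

The 7-move cap with required stops at (1,1) leaves no slack for detours.
Route from (2,4): up to (1,4), 3× left (reaching (1,1)), down to (2,1), 2× right (reaching (2,3)) — 7 moves in all.
Check: all required cells visited; 7 ≤ 7 moves.

(2,4) - (1,4) - (1,3) - (1,2) - (1,1) - (2,1) - (2,2) - (2,3)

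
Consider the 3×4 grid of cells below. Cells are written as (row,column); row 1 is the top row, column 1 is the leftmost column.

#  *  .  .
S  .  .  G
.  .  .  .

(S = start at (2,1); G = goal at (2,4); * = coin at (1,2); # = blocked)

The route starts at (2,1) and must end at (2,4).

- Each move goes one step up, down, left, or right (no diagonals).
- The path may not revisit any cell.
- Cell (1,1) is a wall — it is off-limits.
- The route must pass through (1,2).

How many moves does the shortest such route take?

Any route passes through (1,2) somewhere between (2,1) and (2,4). Summing Manhattan distances along the two legs ((2,1) → (1,2) → (2,4)) gives a lower bound of 2 + 3 = 5 moves.
A route of 5 moves achieves this: (2,1) → (2,2) → (1,2) → (1,3) → (2,3) → (2,4).
Since 5 matches the lower bound, it is optimal.

5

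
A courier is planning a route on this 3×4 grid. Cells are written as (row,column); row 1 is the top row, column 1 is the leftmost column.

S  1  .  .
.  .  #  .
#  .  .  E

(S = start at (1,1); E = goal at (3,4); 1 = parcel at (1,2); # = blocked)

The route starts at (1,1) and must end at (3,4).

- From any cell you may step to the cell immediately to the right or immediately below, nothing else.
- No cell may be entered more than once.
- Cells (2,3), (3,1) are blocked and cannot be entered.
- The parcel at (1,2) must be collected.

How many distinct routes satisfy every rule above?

A right/down-only route from (1,1) to (3,4) makes exactly 2 down-moves and 3 right-moves in some order.
With no other constraints that would be C(5,2) = 10 routes.
Split at (1,2) and multiply the segment counts (each segment already excludes blocked cells): (1,1)→(1,2): 1; (1,2)→(3,4): 2; product = 2.
That gives 2 routes.

2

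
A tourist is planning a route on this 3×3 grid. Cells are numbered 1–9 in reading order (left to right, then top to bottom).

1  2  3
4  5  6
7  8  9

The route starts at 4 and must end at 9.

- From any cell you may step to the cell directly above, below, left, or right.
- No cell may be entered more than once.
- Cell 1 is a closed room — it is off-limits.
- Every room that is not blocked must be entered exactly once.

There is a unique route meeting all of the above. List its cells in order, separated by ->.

Need to visit all 8 open cells exactly once, starting at 4 and ending at 9.
Cell 2 has only two open neighbours (5 and 3), so the path must pass straight through it: one of those is the cell it's entered from and the other is where it exits.
Route from 4: down 1 to 7, right 1 to 8, up 2 to 2, right 1 to 3, down 2 to 9 — 7 moves in all.
Check: all 8 open cells covered.

4 -> 7 -> 8 -> 5 -> 2 -> 3 -> 6 -> 9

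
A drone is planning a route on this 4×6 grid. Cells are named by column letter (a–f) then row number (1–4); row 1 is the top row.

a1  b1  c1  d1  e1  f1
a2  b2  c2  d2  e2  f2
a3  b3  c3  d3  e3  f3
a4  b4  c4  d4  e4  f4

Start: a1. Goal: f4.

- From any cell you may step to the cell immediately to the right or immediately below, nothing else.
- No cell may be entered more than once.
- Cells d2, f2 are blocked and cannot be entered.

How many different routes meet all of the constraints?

A right/down-only route from a1 to f4 makes exactly 3 down-moves and 5 right-moves in some order.
With no other constraints that would be C(8,3) = 56 routes.
Subtract routes through each blocked cell (inclusion–exclusion for overlaps): − through d2: 24 − through f2: 6 + through d2&f2: 4 → 30.
That gives 30 routes.

30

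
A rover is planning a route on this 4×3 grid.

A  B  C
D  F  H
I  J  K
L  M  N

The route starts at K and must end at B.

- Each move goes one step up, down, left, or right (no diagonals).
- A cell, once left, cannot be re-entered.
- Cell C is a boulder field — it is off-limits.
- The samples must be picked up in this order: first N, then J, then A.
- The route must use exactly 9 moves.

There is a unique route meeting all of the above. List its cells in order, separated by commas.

K, N, M, L, I, J, F, D, A, B

The waypoints must appear in the order N, J, A, with no cell reused.
Route from K: down to N, 2× left (reaching L), up to I, right to J, up to F, left to D, up to A, right to B — 9 moves in all.
Check: order respected (N at step 1, J at step 5, A at step 8); 9 moves as required.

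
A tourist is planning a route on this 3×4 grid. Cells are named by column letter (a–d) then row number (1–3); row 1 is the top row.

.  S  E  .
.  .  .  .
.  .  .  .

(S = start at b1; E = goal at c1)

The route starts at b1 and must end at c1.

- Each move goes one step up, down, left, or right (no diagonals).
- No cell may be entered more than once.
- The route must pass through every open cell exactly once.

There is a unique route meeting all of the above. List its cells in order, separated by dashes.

b1 - a1 - a2 - a3 - b3 - b2 - c2 - c3 - d3 - d2 - d1 - c1

Need to visit all 12 open cells exactly once, starting at b1 and ending at c1.
Cell a1 has only two open neighbours (a2 and b1), so the path must pass straight through it: one of those is the cell it's entered from and the other is where it exits.
Route from b1: left 1 to a1, down 2 to a3, right 1 to b3, up 1 to b2, right 1 to c2, down 1 to c3, right 1 to d3, up 2 to d1, left 1 to c1 — 11 moves in all.
Check: all 12 open cells covered.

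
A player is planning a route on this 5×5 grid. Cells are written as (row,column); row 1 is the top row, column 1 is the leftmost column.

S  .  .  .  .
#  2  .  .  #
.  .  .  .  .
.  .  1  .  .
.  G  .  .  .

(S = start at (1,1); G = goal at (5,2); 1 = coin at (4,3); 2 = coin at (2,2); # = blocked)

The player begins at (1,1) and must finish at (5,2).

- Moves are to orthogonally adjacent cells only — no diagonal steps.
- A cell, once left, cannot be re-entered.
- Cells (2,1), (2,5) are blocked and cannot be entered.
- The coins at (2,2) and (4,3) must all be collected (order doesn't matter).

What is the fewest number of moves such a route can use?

Any route passes through (2,2) and (4,3) in some order between (1,1) and (5,2). Summing Manhattan distances along each leg and taking the cheapest ordering ((1,1) → (2,2) → (4,3) → (5,2)) gives a lower bound of 2 + 3 + 2 = 7 moves.
A route of 7 moves achieves this: (1,1) → (1,2) → (2,2) → (3,2) → (4,2) → (4,3) → (5,3) → (5,2).
Since 7 matches the lower bound, it is optimal.

7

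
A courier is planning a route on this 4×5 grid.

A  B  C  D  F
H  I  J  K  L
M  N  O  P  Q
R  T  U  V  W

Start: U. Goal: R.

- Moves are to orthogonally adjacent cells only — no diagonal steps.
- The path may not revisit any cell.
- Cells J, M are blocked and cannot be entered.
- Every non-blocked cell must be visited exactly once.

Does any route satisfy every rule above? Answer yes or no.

Colour the cells like a checkerboard: each orthogonal step flips colour, so a Hamiltonian route alternates colours. Here there are 9 cells of one colour and 9 of the other, with start on the same colour as the goal — the counts and endpoints can't be arranged into an alternating sequence of length 18, so no Hamiltonian route exists.

no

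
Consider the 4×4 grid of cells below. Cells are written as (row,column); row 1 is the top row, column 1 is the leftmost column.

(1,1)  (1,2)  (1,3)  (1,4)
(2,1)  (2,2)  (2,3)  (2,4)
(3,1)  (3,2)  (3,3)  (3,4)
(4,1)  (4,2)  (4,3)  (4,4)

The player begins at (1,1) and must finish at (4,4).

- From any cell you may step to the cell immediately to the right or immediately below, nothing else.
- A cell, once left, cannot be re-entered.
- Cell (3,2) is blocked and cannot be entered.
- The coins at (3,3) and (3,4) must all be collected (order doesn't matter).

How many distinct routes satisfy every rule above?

3

A right/down-only route from (1,1) to (4,4) makes exactly 3 down-moves and 3 right-moves in some order.
With no other constraints that would be C(6,3) = 20 routes.
A monotone route can only reach the required cells in the order (3,3), (3,4), so split there and multiply the segment counts (each segment already excludes blocked cells): (1,1)→(3,3): 3; (3,3)→(3,4): 1; (3,4)→(4,4): 1; product = 3.
That gives 3 routes.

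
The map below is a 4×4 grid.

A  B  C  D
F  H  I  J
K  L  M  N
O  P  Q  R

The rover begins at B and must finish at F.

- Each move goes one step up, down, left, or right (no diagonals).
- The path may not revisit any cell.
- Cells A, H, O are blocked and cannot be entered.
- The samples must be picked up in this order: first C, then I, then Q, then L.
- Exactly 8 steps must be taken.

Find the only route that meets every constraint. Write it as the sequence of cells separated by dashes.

The waypoints must appear in the order C, I, Q, L, with no cell reused.
Route from B: right to C, 3× down (reaching Q), left to P, up to L, left to K, up to F — 8 moves in all.
Check: order respected (C at step 1, I at step 2, Q at step 4, L at step 6); 8 moves as required.

B - C - I - M - Q - P - L - K - F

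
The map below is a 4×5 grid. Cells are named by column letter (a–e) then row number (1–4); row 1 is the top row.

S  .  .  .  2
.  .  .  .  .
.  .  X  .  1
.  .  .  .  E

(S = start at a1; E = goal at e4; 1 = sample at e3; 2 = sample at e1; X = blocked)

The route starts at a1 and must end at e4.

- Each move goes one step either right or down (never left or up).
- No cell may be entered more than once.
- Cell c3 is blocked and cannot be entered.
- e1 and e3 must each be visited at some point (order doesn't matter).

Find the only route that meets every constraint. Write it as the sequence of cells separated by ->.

Moves only go right or down, so the column and row indices never decrease.
Route from a1: 4× right (reaching e1), 3× down (reaching e4) — 7 moves in all.
Check: all required cells visited.

a1 -> b1 -> c1 -> d1 -> e1 -> e2 -> e3 -> e4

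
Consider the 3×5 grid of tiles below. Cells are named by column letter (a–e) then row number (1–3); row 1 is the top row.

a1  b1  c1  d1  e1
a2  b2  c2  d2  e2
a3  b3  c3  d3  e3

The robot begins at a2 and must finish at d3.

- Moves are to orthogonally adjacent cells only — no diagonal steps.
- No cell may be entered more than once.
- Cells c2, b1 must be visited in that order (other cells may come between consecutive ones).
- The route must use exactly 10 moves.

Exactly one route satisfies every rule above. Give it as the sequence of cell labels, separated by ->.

The waypoints must appear in the order c2, b1, with no cell reused.
Route from a2: down to a3, 2× right (reaching c3), up to c2, left to b2, up to b1, 2× right (reaching d1), 2× down (reaching d3) — 10 moves in all.
Check: order respected (c2 at step 4, b1 at step 6); 10 moves as required.

a2 -> a3 -> b3 -> c3 -> c2 -> b2 -> b1 -> c1 -> d1 -> d2 -> d3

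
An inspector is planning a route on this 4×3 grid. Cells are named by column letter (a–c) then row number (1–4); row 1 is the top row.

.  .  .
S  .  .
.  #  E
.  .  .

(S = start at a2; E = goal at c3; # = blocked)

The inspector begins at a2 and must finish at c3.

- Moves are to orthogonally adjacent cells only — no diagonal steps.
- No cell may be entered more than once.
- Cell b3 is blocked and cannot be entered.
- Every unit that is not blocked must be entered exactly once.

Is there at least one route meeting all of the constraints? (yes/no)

Colour the cells like a checkerboard: each orthogonal step flips colour, so a Hamiltonian route alternates colours. Here there are 6 cells of one colour and 5 of the other, with start on the opposite colour to the goal — the counts and endpoints can't be arranged into an alternating sequence of length 11, so no Hamiltonian route exists.

no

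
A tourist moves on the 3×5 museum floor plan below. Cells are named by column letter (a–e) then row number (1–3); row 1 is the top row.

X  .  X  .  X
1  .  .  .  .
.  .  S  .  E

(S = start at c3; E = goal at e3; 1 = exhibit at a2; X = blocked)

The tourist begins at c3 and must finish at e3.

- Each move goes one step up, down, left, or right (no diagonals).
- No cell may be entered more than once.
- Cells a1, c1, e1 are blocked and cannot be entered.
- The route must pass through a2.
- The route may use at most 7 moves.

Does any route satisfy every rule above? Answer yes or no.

no

Even ignoring the no-revisit rule, getting from c3 to e3 via a2 needs at least 3 + 5 = 8 moves (Manhattan distance per leg), which exceeds the 7-move limit.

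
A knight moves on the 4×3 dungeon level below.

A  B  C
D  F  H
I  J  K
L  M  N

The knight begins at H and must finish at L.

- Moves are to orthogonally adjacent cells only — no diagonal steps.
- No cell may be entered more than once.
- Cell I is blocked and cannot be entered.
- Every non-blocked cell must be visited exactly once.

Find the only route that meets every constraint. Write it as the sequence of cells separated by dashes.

Need to visit all 11 open cells exactly once, starting at H and ending at L.
Cell D has only two open neighbours (A and F), so the path must pass straight through it: one of those is the cell it's entered from and the other is where it exits.
Route from H: up 1 to C, left 2 to A, down 1 to D, right 1 to F, down 1 to J, right 1 to K, down 1 to N, left 2 to L — 10 moves in all.
Check: all 11 open cells covered.

H - C - B - A - D - F - J - K - N - M - L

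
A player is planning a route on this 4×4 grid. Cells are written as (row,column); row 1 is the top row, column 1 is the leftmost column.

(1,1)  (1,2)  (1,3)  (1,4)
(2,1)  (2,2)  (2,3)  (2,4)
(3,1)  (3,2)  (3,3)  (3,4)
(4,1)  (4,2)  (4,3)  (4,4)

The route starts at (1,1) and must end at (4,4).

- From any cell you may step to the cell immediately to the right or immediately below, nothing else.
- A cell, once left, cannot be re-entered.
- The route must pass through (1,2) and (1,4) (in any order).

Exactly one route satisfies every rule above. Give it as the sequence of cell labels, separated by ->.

Moves only go right or down, so the column and row indices never decrease.
Route from (1,1): right 3 to (1,4), down 3 to (4,4) — 6 moves in all.
Check: all required cells visited.

(1,1) -> (1,2) -> (1,3) -> (1,4) -> (2,4) -> (3,4) -> (4,4)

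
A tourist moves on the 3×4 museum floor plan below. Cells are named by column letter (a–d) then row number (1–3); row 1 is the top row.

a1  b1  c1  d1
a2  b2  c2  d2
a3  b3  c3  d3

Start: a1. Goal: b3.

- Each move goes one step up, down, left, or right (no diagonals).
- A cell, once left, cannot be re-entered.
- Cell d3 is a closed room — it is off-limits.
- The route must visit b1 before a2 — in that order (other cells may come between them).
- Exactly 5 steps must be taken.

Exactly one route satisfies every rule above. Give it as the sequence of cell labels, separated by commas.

The waypoints must appear in the order b1, a2, with no cell reused.
Route from a1: right to b1, down to b2, left to a2, down to a3, right to b3 — 5 moves in all.
Check: order respected (b1 at step 1, a2 at step 3); 5 moves as required.

a1, b1, b2, a2, a3, b3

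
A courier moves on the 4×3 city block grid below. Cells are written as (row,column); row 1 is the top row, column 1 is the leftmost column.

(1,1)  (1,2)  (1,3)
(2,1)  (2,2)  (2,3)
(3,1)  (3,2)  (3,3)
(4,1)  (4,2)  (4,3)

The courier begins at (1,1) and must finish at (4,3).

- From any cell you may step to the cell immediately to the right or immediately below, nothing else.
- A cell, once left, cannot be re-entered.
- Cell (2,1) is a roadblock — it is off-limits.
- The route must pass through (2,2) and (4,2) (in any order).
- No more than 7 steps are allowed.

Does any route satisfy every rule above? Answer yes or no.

One route that works: (1,1) → (1,2) → (2,2) → (3,2) → (4,2) → (4,3).

yes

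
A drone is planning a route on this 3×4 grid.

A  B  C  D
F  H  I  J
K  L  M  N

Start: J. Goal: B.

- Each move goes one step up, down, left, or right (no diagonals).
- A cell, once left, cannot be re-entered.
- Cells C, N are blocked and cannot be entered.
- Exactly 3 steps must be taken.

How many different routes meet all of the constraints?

Need simple routes of exactly 3 moves from J to B (Manhattan distance 3, so 0 moves are spent on a detour and 0 undoing it).
Enumerating: J I H B.
That gives 1 route.

1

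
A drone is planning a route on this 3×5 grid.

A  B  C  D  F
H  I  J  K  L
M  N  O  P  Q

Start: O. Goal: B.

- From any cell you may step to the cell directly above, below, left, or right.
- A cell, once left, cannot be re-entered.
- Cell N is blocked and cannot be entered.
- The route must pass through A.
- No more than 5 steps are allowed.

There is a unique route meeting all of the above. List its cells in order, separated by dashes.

Any route must reach A and still end at B within 5 moves, so the order of the required stops is forced.
Route from O: up to J, 2× left (reaching H), up to A, right to B — 5 moves in all.
Check: all required cells visited; 5 ≤ 5 moves.

O - J - I - H - A - B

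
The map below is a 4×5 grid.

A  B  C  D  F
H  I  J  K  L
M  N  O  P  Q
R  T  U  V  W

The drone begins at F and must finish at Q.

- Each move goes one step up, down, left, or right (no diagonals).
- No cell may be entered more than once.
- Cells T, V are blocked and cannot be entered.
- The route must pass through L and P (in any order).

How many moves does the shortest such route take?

Any route passes through L and P in some order between F and Q. Summing Manhattan distances along each leg and taking the cheapest ordering (F → L → P → Q) gives a lower bound of 1 + 2 + 1 = 4 moves.
A route of 4 moves achieves this: F → L → K → P → Q.
Since 4 matches the lower bound, it is optimal.

4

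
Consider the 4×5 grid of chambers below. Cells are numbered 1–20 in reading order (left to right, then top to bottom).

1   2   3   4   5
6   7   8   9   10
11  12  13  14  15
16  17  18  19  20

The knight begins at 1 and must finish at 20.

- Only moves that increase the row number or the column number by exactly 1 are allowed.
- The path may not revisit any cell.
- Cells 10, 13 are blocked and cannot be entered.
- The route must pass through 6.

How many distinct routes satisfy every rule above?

5

A right/down-only route from 1 to 20 makes exactly 3 down-moves and 4 right-moves in some order.
With no other constraints that would be C(7,3) = 35 routes.
Split at 6 and multiply the segment counts (each segment already excludes blocked cells): 1→6: 1; 6→20: 5; product = 5.
That gives 5 routes.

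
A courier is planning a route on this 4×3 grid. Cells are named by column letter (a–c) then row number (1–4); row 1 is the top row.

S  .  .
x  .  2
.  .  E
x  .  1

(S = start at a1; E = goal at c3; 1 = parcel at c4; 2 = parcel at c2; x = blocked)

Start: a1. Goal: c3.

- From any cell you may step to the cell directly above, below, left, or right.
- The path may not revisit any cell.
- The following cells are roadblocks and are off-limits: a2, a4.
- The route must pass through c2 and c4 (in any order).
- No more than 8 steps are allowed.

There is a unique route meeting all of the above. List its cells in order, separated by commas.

a1, b1, c1, c2, b2, b3, b4, c4, c3

The 8-move cap with required stops at c2, c4 leaves no slack for detours.
Route from a1: 2× right (reaching c1), down to c2, left to b2, 2× down (reaching b4), right to c4, up to c3 — 8 moves in all.
Check: all required cells visited; 8 ≤ 8 moves.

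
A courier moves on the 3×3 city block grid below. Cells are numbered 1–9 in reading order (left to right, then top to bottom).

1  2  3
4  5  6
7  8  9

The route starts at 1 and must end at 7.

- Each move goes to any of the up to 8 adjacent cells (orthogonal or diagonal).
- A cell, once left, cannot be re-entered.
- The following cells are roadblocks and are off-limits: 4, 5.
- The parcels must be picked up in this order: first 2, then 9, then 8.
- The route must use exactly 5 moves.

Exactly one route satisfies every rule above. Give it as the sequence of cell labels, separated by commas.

1, 2, 6, 9, 8, 7

The waypoints must appear in the order 2, 9, 8, with no cell reused.
Route from 1: right to 2, down-right to 6, down to 9, 2× left (reaching 7) — 5 moves in all.
Check: order respected (2 at step 1, 9 at step 3, 8 at step 4); 5 moves as required.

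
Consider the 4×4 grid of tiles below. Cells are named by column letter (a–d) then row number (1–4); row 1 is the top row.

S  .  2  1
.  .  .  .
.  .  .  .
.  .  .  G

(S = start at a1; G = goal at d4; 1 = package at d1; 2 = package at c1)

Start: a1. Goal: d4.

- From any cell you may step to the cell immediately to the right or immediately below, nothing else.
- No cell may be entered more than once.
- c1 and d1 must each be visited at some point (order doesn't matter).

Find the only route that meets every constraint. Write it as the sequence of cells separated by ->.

Moves only go right or down, so the column and row indices never decrease.
Route from a1: 3× right (reaching d1), 3× down (reaching d4) — 6 moves in all.
Check: all required cells visited.

a1 -> b1 -> c1 -> d1 -> d2 -> d3 -> d4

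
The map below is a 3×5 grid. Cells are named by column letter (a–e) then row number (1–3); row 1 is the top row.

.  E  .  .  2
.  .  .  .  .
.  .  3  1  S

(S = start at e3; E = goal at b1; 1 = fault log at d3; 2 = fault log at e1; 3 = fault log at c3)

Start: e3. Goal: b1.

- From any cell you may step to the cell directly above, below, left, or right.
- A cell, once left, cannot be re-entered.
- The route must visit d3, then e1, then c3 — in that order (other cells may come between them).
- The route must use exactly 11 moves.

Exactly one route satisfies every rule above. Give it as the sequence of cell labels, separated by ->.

e3 -> d3 -> d2 -> e2 -> e1 -> d1 -> c1 -> c2 -> c3 -> b3 -> b2 -> b1

The waypoints must appear in the order d3, e1, c3, with no cell reused.
Route from e3: left 1 to d3, up 1 to d2, right 1 to e2, up 1 to e1, left 2 to c1, down 2 to c3, left 1 to b3, up 2 to b1 — 11 moves in all.
Check: order respected (1 at step 1, 2 at step 4, 3 at step 8); 11 moves as required.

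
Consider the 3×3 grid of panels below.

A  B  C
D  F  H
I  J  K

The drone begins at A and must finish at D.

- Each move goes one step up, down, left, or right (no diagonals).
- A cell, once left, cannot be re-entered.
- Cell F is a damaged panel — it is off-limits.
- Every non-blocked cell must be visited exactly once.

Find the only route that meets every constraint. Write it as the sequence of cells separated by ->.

Need to visit all 8 open cells exactly once, starting at A and ending at D.
Cell K has only two open neighbours (H and J), so the path must pass straight through it: one of those is the cell it's entered from and the other is where it exits.
Route from A: right 2 to C, down 2 to K, left 2 to I, up 1 to D — 7 moves in all.
Check: all 8 open cells covered.

A -> B -> C -> H -> K -> J -> I -> D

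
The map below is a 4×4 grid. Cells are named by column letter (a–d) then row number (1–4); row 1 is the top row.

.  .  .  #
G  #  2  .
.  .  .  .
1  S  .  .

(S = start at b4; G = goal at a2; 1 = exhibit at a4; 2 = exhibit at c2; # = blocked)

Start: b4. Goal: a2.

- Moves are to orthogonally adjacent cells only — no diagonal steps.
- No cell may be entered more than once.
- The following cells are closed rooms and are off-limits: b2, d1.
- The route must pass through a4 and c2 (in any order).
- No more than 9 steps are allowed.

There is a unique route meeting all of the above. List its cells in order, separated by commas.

The 9-move cap with required stops at a4, c2 leaves no slack for detours.
Route from b4: left 1 to a4, up 1 to a3, right 2 to c3, up 2 to c1, left 2 to a1, down 1 to a2 — 9 moves in all.
Check: all required cells visited; 9 ≤ 9 moves.

b4, a4, a3, b3, c3, c2, c1, b1, a1, a2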